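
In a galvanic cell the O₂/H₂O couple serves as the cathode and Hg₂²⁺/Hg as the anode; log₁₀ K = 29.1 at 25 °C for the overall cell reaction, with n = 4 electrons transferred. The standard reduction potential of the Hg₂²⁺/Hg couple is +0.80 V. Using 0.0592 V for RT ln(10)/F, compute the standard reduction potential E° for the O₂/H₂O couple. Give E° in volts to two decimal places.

E°cell = (0.0592/n)·log K = (0.0592/4)(29.1) = +0.431 V.
Since O₂/H₂O is the cathode and Hg₂²⁺/Hg the anode, E°cell = E°(O₂/H₂O) − E°(Hg₂²⁺/Hg).
So E°(O₂/H₂O) = E°cell + E°(Hg₂²⁺/Hg) = +0.431 + (+0.80) = +1.23 V.

+1.23 V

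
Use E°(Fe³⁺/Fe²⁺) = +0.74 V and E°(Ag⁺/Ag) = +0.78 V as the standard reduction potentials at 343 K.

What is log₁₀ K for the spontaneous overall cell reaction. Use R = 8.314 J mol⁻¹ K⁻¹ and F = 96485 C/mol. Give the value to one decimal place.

Cathode: Ag⁺/Ag; anode: Fe³⁺/Fe²⁺. E°cell = (+0.78) − (+0.74) = +0.04 V, with n = 1.
ΔG° = −nFE° = −RT ln K, so ln K = nFE°/(RT) = (1)(96485)(+0.04) / ((8.314)(343)) = 1.353.
log₁₀ K = 1.353 / ln 10 = 0.6.

0.6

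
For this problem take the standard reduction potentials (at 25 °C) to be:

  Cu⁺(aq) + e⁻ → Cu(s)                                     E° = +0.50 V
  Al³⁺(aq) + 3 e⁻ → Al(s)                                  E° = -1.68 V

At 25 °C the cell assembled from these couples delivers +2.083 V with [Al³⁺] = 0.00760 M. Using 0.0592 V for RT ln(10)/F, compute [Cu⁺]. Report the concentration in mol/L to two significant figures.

0.0045 M

Cu⁺/Cu is the cathode, Al³⁺/Al the anode: E°cell = +2.18 V, n = 3.
Overall reaction: 3 Cu⁺(aq) + Al(s) → 3 Cu(s) + Al³⁺(aq); Q = [Al³⁺]^1/[Cu⁺]^3.
From E = E° − (0.0592/n) log Q: log Q = (E° − E)·n/0.0592 = (+2.18 − (+2.083))·3/0.0592 = 4.9155.
So 3·log[Cu⁺] = 1·log(0.0076) − log Q = -2.1192 − (4.9155) = -7.0347; log[Cu⁺] = -7.0347 / 3 = -2.3449; [Cu⁺] = 10^(-2.3449) ≈ 0.0045 M.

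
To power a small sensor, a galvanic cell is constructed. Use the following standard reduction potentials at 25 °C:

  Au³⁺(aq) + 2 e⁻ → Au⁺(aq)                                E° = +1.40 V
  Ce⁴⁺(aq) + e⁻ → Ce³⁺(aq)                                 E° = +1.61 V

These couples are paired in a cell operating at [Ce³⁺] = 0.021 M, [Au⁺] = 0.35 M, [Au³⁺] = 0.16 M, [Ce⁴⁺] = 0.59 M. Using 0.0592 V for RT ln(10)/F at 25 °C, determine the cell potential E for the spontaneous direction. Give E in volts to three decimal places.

+0.306 V

Ce⁴⁺/Ce³⁺ is the cathode (higher E°), Au³⁺/Au⁺ the anode: E°cell = +1.61 − (+1.40) = +0.21 V, n = 2.
Overall: 2 Ce⁴⁺(aq) + Au⁺(aq) → 2 Ce³⁺(aq) + Au³⁺(aq)
Q = [Ce³⁺]^2·[Au³⁺] / ([Ce⁴⁺]^2·[Au⁺]); log Q = -3.237.
E = E° − (0.0592/n) log Q = +0.21 − (0.0592/2)(-3.237) = +0.306 V.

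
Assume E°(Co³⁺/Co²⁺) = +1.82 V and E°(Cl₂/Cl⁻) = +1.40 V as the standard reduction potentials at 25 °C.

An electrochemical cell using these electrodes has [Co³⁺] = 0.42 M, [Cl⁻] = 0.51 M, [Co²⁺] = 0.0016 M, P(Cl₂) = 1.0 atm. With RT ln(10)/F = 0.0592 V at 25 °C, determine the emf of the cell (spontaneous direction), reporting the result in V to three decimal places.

+0.546 V

Co³⁺/Co²⁺ is the cathode (higher E°), Cl₂/Cl⁻ the anode: E°cell = +1.82 − (+1.40) = +0.42 V, n = 2.
Overall: 2 Co³⁺(aq) + 2 Cl⁻(aq) → 2 Co²⁺(aq) + Cl₂(g)
Q = [Co²⁺]^2·P(Cl₂) / ([Co³⁺]^2·[Cl⁻]^2); log Q = -4.253.
E = E° − (0.0592/n) log Q = +0.42 − (0.0592/2)(-4.253) = +0.546 V.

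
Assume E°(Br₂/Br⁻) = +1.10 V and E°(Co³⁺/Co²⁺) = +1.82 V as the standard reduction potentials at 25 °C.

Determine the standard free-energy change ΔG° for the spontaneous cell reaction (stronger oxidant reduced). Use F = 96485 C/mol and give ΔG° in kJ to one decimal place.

-138.9 kJ

Co³⁺/Co²⁺ (E° = +1.82 V) is the cathode; Br₂/Br⁻ (E° = +1.10 V) is the anode, so E°cell = +0.72 V.
Balancing electrons gives n = 2 (lcm of 1 and 2).
ΔG° = −nFE° = −(2)(96485)(+0.72) = -138,938 J = -138.9 kJ.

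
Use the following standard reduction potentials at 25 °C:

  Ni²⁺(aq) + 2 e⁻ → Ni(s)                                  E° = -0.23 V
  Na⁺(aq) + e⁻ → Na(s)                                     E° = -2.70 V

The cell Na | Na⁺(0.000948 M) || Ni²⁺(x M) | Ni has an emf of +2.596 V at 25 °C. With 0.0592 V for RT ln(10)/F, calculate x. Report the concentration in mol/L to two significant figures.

0.016 M

Ni²⁺/Ni is the cathode, Na⁺/Na the anode: E°cell = +2.47 V, n = 2.
Overall reaction: Ni²⁺(aq) + 2 Na(s) → Ni(s) + 2 Na⁺(aq); Q = [Na⁺]^2/[Ni²⁺]^1.
From E = E° − (0.0592/n) log Q: log Q = (E° − E)·n/0.0592 = (+2.47 − (+2.596))·2/0.0592 = -4.2568.
So 1·log[Ni²⁺] = 2·log(0.000948) − log Q = -6.0464 − (-4.2568) = -1.7896; [Ni²⁺] = 10^(-1.7896) ≈ 0.016 M.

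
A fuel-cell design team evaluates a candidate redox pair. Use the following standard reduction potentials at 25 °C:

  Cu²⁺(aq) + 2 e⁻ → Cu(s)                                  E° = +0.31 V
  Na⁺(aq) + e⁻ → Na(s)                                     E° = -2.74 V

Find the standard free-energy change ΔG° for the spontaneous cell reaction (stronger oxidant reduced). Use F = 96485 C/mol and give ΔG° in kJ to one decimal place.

Cu²⁺/Cu (E° = +0.31 V) is the cathode; Na⁺/Na (E° = -2.74 V) is the anode, so E°cell = +3.05 V.
Balancing electrons gives n = 2 (lcm of 2 and 1).
ΔG° = −nFE° = −(2)(96485)(+3.05) = -588,558 J = -588.6 kJ.

-588.6 kJ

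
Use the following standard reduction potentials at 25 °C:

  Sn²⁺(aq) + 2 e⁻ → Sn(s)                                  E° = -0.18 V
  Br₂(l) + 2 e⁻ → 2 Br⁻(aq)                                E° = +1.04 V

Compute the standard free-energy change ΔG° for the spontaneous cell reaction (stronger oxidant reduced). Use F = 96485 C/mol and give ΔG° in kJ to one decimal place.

-235.4 kJ

Br₂/Br⁻ (E° = +1.04 V) is the cathode; Sn²⁺/Sn (E° = -0.18 V) is the anode, so E°cell = +1.22 V.
Balancing electrons gives n = 2 (lcm of 2 and 2).
ΔG° = −nFE° = −(2)(96485)(+1.22) = -235,423 J = -235.4 kJ.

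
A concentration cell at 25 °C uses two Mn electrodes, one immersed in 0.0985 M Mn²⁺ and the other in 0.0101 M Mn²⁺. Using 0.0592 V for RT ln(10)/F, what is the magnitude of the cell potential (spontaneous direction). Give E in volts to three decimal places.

For a concentration cell E°cell = 0. The 0.0985 M side is the cathode (reduction is favoured where [Mn²⁺] is higher).
With n = 2, E = −(0.0592/2) log([Mn²⁺]ₐₙ/[Mn²⁺]꜀ₐₜ) = −(0.0592/2) log(0.0101/0.0985) = −(0.0592/2)(-0.989) = +0.029 V.

+0.029 V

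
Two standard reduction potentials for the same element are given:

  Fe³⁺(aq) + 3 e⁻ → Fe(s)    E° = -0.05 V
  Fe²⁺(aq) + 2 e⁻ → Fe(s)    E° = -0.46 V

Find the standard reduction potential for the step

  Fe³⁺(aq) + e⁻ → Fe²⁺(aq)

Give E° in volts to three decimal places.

+0.770 V

Sequential free energies add, so n₃E°₃ = n₁E°₁ + n₂E°₂.
With n₃ = 3, and the known step contributing 2×(-0.46) V, the unknown satisfies 1·E° = 3×(-0.05) − 2×(-0.46) = +0.770.
E° = +0.770 / 1 = +0.770 V.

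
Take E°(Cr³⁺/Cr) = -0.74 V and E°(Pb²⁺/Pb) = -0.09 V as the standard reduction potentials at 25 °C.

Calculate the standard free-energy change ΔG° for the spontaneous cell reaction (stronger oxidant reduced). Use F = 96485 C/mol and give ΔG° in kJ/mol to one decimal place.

-376.3 kJ/mol

Pb²⁺/Pb (E° = -0.09 V) is the cathode; Cr³⁺/Cr (E° = -0.74 V) is the anode, so E°cell = +0.65 V.
Balancing electrons gives n = 6 (lcm of 2 and 3).
ΔG° = −nFE° = −(6)(96485)(+0.65) = -376,292 J = -376.3 kJ/mol.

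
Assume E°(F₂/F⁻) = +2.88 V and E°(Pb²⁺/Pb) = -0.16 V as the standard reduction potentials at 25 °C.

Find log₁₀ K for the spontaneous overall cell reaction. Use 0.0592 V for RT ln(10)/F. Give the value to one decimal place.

102.7

Cathode: F₂/F⁻; anode: Pb²⁺/Pb. E°cell = +3.04 V, n = 2.
log K = nE°cell / 0.0592 = (2)(+3.04) / 0.0592 = 102.7.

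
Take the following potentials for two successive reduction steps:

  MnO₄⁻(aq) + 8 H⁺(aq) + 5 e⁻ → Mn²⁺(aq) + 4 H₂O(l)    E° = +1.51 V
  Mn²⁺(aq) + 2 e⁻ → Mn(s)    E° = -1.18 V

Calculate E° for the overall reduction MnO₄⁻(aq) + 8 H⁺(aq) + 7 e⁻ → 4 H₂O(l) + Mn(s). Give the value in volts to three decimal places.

+0.741 V

Standard free energies of sequential steps add: ΔG°₃ = ΔG°₁ + ΔG°₂, so n₃E°₃ = n₁E°₁ + n₂E°₂.
E°₃ = (5×+1.51 + 2×-1.18) / 7 = (+5.190) / 7 = +0.741 V.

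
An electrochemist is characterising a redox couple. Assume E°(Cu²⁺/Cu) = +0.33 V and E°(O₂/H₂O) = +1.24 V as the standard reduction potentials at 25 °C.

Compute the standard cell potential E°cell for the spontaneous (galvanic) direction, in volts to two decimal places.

The O₂/H₂O couple has the higher reduction potential, so it is the cathode; Cu²⁺/Cu is oxidised at the anode.
E°cell = E°(cathode) − E°(anode) = (+1.24) − (+0.33) = +0.91 V.
Since E°cell > 0, the reaction is spontaneous under standard conditions.

+0.91 V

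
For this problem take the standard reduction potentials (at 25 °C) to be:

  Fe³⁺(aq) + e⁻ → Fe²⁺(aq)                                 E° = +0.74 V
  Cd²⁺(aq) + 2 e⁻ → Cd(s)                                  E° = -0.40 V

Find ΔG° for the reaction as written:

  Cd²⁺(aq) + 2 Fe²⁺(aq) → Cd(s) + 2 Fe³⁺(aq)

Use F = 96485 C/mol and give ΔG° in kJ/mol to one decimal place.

As written, Cd²⁺/Cd is reduced (cathode) and Fe³⁺/Fe²⁺ is oxidised (anode), so E°cell = (-0.40) − (+0.74) = -1.14 V.
Balancing electrons gives n = 2.
ΔG° = −nFE° = −(2)(96485)(-1.14) = 219,986 J = +220.0 kJ/mol.

+220.0 kJ/mol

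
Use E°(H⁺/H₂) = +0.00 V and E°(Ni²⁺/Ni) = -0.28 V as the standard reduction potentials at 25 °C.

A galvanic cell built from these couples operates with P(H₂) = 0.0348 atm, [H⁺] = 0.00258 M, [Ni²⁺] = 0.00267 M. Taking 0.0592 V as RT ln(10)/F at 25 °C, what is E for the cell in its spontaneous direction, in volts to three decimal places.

+0.246 V

H⁺/H₂ is the cathode (higher E°), Ni²⁺/Ni the anode: E°cell = +0.00 − (-0.28) = +0.28 V, n = 2.
Overall: 2 H⁺(aq) + Ni(s) → H₂(g) + Ni²⁺(aq)
Q = P(H₂)·[Ni²⁺] / ([H⁺]^2); log Q = 1.145.
E = E° − (0.0592/n) log Q = +0.28 − (0.0592/2)(1.145) = +0.246 V.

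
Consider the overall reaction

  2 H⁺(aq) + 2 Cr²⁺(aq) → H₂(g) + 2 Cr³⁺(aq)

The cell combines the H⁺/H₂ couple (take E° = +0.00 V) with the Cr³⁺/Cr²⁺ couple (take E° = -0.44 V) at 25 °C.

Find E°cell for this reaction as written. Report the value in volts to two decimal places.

The H⁺/H₂ couple has the higher reduction potential, so it is the cathode; Cr³⁺/Cr²⁺ is oxidised at the anode.
E°cell = E°(cathode) − E°(anode) = (+0.00) − (-0.44) = +0.44 V.

+0.44 V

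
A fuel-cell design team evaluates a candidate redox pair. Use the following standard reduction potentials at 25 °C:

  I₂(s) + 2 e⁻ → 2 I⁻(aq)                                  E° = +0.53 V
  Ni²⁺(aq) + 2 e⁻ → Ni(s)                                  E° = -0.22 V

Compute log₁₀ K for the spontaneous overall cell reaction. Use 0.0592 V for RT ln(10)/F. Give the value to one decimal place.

Cathode: I₂/I⁻; anode: Ni²⁺/Ni. E°cell = +0.75 V, n = 2.
log K = nE°cell / 0.0592 = (2)(+0.75) / 0.0592 = 25.3.

25.3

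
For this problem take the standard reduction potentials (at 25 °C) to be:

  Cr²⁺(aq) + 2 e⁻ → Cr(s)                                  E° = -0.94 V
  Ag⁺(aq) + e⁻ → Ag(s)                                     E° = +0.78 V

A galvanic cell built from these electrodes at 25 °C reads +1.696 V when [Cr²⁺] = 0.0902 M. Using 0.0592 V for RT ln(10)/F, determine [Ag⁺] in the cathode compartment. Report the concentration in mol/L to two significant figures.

Ag⁺/Ag is the cathode, Cr²⁺/Cr the anode: E°cell = +1.72 V, n = 2.
Overall reaction: 2 Ag⁺(aq) + Cr(s) → 2 Ag(s) + Cr²⁺(aq); Q = [Cr²⁺]^1/[Ag⁺]^2.
From E = E° − (0.0592/n) log Q: log Q = (E° − E)·n/0.0592 = (+1.72 − (+1.696))·2/0.0592 = 0.8108.
So 2·log[Ag⁺] = 1·log(0.0902) − log Q = -1.0448 − (0.8108) = -1.8556; log[Ag⁺] = -1.8556 / 2 = -0.9278; [Ag⁺] = 10^(-0.9278) ≈ 0.12 M.

0.12 M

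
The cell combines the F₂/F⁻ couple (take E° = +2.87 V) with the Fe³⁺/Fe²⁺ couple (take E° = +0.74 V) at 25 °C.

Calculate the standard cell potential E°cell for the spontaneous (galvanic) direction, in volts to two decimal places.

+2.13 V

The F₂/F⁻ couple has the higher reduction potential, so it is the cathode; Fe³⁺/Fe²⁺ is oxidised at the anode.
E°cell = E°(cathode) − E°(anode) = (+2.87) − (+0.74) = +2.13 V.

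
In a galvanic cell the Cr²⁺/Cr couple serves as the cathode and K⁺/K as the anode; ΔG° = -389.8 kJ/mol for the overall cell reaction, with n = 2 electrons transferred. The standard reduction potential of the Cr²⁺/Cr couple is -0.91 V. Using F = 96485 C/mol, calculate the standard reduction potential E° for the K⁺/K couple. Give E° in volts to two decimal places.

-2.93 V

E°cell = −ΔG°/(nF) = −(-389.8×10³)/((2)(96485)) = +2.020 V.
Since Cr²⁺/Cr is the cathode and K⁺/K the anode, E°cell = E°(Cr²⁺/Cr) − E°(K⁺/K).
So E°(K⁺/K) = E°(Cr²⁺/Cr) − E°cell = (-0.91) − (+2.020) = -2.93 V.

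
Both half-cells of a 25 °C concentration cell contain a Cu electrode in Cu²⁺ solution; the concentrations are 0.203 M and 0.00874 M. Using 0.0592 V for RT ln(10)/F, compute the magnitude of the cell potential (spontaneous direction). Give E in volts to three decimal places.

+0.040 V

For a concentration cell E°cell = 0. The 0.203 M side is the cathode (reduction is favoured where [Cu²⁺] is higher).
With n = 2, E = −(0.0592/2) log([Cu²⁺]ₐₙ/[Cu²⁺]꜀ₐₜ) = −(0.0592/2) log(0.00874/0.203) = −(0.0592/2)(-1.366) = +0.040 V.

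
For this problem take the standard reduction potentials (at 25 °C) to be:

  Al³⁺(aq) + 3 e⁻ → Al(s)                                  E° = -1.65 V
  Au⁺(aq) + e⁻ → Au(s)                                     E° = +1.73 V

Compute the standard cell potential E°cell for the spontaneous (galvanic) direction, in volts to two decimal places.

+3.38 V

The Au⁺/Au couple has the higher reduction potential, so it is the cathode; Al³⁺/Al is oxidised at the anode.
E°cell = E°(cathode) − E°(anode) = (+1.73) − (-1.65) = +3.38 V.
Since E°cell > 0, the reaction is spontaneous under standard conditions.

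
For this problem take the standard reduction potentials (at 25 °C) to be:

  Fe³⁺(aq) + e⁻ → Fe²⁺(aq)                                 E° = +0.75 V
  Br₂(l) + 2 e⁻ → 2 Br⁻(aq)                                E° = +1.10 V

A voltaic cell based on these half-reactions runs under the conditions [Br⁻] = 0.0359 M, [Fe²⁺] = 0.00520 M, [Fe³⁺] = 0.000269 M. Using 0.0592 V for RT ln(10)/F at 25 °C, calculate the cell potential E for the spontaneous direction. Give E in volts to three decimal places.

+0.512 V

Br₂/Br⁻ is the cathode (higher E°), Fe³⁺/Fe²⁺ the anode: E°cell = +1.10 − (+0.75) = +0.35 V, n = 2.
Overall: Br₂(l) + 2 Fe²⁺(aq) → 2 Br⁻(aq) + 2 Fe³⁺(aq)
Q = [Br⁻]^2·[Fe³⁺]^2 / ([Fe²⁺]^2); log Q = -5.462.
E = E° − (0.0592/n) log Q = +0.35 − (0.0592/2)(-5.462) = +0.512 V.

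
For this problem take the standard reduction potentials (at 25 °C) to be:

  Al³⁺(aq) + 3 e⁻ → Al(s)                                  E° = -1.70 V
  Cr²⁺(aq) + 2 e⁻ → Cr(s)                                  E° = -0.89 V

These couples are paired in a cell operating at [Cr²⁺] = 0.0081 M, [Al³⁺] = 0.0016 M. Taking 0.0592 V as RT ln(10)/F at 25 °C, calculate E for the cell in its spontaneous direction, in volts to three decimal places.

Cr²⁺/Cr is the cathode (higher E°), Al³⁺/Al the anode: E°cell = -0.89 − (-1.70) = +0.81 V, n = 6.
Overall: 3 Cr²⁺(aq) + 2 Al(s) → 3 Cr(s) + 2 Al³⁺(aq)
Q = [Al³⁺]^2 / ([Cr²⁺]^3); log Q = 0.683.
E = E° − (0.0592/n) log Q = +0.81 − (0.0592/6)(0.683) = +0.803 V.

+0.803 V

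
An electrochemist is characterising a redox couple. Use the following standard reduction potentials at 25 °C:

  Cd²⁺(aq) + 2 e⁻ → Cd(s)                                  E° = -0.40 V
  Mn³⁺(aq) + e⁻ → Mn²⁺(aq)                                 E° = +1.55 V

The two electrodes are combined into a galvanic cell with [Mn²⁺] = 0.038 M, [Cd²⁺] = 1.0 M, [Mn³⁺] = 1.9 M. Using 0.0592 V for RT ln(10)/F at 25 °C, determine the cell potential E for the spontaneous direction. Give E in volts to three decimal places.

Mn³⁺/Mn²⁺ is the cathode (higher E°), Cd²⁺/Cd the anode: E°cell = +1.55 − (-0.40) = +1.95 V, n = 2.
Overall: 2 Mn³⁺(aq) + Cd(s) → 2 Mn²⁺(aq) + Cd²⁺(aq)
Q = [Mn²⁺]^2·[Cd²⁺] / ([Mn³⁺]^2); log Q = -3.398.
E = E° − (0.0592/n) log Q = +1.95 − (0.0592/2)(-3.398) = +2.051 V.

+2.051 V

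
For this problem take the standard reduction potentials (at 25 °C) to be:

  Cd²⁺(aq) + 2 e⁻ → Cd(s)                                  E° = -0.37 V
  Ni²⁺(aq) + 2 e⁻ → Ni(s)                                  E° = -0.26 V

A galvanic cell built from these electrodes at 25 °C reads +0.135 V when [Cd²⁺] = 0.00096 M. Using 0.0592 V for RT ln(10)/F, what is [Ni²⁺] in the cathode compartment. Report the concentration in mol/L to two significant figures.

Ni²⁺/Ni is the cathode, Cd²⁺/Cd the anode: E°cell = +0.11 V, n = 2.
Overall reaction: Ni²⁺(aq) + Cd(s) → Ni(s) + Cd²⁺(aq); Q = [Cd²⁺]^1/[Ni²⁺]^1.
From E = E° − (0.0592/n) log Q: log Q = (E° − E)·n/0.0592 = (+0.11 − (+0.135))·2/0.0592 = -0.8446.
So 1·log[Ni²⁺] = 1·log(0.00096) − log Q = -3.0177 − (-0.8446) = -2.1731; [Ni²⁺] = 10^(-2.1731) ≈ 0.0067 M.

0.0067 M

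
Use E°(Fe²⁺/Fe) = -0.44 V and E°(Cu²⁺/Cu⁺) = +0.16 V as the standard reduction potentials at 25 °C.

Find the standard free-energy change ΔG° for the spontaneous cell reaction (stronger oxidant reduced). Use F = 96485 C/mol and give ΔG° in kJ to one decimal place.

-115.8 kJ

Cu²⁺/Cu⁺ (E° = +0.16 V) is the cathode; Fe²⁺/Fe (E° = -0.44 V) is the anode, so E°cell = +0.60 V.
Balancing electrons gives n = 2 (lcm of 1 and 2).
ΔG° = −nFE° = −(2)(96485)(+0.60) = -115,782 J = -115.8 kJ.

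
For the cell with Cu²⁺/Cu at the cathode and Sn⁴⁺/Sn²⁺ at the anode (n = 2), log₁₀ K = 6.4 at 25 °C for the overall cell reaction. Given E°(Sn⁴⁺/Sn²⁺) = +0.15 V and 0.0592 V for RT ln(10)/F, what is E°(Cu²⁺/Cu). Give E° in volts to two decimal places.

E°cell = (0.0592/n)·log K = (0.0592/2)(6.4) = +0.189 V.
Since Cu²⁺/Cu is the cathode and Sn⁴⁺/Sn²⁺ the anode, E°cell = E°(Cu²⁺/Cu) − E°(Sn⁴⁺/Sn²⁺).
So E°(Cu²⁺/Cu) = E°cell + E°(Sn⁴⁺/Sn²⁺) = +0.189 + (+0.15) = +0.34 V.

+0.34 V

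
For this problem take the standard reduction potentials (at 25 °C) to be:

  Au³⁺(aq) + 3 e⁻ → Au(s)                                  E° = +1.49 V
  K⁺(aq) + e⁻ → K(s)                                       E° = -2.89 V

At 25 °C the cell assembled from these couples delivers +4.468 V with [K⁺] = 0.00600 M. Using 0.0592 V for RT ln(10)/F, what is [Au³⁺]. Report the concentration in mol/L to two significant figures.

Au³⁺/Au is the cathode, K⁺/K the anode: E°cell = +4.38 V, n = 3.
Overall reaction: Au³⁺(aq) + 3 K(s) → Au(s) + 3 K⁺(aq); Q = [K⁺]^3/[Au³⁺]^1.
From E = E° − (0.0592/n) log Q: log Q = (E° − E)·n/0.0592 = (+4.38 − (+4.468))·3/0.0592 = -4.4595.
So 1·log[Au³⁺] = 3·log(0.006) − log Q = -6.6655 − (-4.4595) = -2.2060; [Au³⁺] = 10^(-2.2060) ≈ 0.0062 M.

0.0062 M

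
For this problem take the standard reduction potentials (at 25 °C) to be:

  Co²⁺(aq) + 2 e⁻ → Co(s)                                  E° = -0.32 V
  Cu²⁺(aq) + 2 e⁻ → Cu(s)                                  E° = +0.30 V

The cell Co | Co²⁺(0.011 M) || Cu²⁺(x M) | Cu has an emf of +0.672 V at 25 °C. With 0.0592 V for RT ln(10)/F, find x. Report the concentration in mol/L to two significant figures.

0.63 M

Cu²⁺/Cu is the cathode, Co²⁺/Co the anode: E°cell = +0.62 V, n = 2.
Overall reaction: Cu²⁺(aq) + Co(s) → Cu(s) + Co²⁺(aq); Q = [Co²⁺]^1/[Cu²⁺]^1.
From E = E° − (0.0592/n) log Q: log Q = (E° − E)·n/0.0592 = (+0.62 − (+0.672))·2/0.0592 = -1.7568.
So 1·log[Cu²⁺] = 1·log(0.011) − log Q = -1.9586 − (-1.7568) = -0.2018; [Cu²⁺] = 10^(-0.2018) ≈ 0.63 M.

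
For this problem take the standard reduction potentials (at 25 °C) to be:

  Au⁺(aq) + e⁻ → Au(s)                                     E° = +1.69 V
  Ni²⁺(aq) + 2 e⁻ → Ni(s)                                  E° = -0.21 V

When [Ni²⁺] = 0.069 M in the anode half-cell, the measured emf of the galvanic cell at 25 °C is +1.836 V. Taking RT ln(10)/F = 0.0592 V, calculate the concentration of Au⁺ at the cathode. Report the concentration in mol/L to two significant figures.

Au⁺/Au is the cathode, Ni²⁺/Ni the anode: E°cell = +1.90 V, n = 2.
Overall reaction: 2 Au⁺(aq) + Ni(s) → 2 Au(s) + Ni²⁺(aq); Q = [Ni²⁺]^1/[Au⁺]^2.
From E = E° − (0.0592/n) log Q: log Q = (E° − E)·n/0.0592 = (+1.90 − (+1.836))·2/0.0592 = 2.1622.
So 2·log[Au⁺] = 1·log(0.069) − log Q = -1.1612 − (2.1622) = -3.3234; log[Au⁺] = -3.3234 / 2 = -1.6617; [Au⁺] = 10^(-1.6617) ≈ 0.022 M.

0.022 M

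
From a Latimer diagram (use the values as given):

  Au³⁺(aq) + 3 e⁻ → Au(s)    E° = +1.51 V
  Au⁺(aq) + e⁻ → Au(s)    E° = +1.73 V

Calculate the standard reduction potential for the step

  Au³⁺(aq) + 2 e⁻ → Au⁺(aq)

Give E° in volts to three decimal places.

Sequential free energies add, so n₃E°₃ = n₁E°₁ + n₂E°₂.
With n₃ = 3, and the known step contributing 1×(+1.73) V, the unknown satisfies 2·E° = 3×(+1.51) − 1×(+1.73) = +2.800.
E° = +2.800 / 2 = +1.400 V.

+1.400 V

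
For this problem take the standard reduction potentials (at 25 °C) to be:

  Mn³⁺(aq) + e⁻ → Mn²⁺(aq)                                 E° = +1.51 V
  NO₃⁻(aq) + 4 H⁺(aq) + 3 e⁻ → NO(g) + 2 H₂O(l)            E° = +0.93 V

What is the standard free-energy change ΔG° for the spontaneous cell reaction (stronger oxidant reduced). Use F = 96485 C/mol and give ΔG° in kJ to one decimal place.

-167.9 kJ

Mn³⁺/Mn²⁺ (E° = +1.51 V) is the cathode; NO₃⁻/NO (E° = +0.93 V) is the anode, so E°cell = +0.58 V.
Balancing electrons gives n = 3 (lcm of 1 and 3).
ΔG° = −nFE° = −(3)(96485)(+0.58) = -167,884 J = -167.9 kJ.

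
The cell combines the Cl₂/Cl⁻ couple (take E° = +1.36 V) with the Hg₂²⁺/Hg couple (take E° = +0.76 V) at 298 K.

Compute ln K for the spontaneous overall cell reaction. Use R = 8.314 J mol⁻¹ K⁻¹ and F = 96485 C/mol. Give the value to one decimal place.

Cathode: Cl₂/Cl⁻; anode: Hg₂²⁺/Hg. E°cell = (+1.36) − (+0.76) = +0.60 V, with n = 2.
ΔG° = −nFE° = −RT ln K, so ln K = nFE°/(RT) = (2)(96485)(+0.60) / ((8.314)(298)) = 46.732.

46.7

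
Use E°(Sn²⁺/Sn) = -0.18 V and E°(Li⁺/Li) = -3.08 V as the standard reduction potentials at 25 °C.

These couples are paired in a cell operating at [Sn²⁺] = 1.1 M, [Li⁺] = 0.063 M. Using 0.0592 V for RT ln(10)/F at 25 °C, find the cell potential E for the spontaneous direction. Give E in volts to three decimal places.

Sn²⁺/Sn is the cathode (higher E°), Li⁺/Li the anode: E°cell = -0.18 − (-3.08) = +2.90 V, n = 2.
Overall: Sn²⁺(aq) + 2 Li(s) → Sn(s) + 2 Li⁺(aq)
Q = [Li⁺]^2 / ([Sn²⁺]); log Q = -2.443.
E = E° − (0.0592/n) log Q = +2.90 − (0.0592/2)(-2.443) = +2.972 V.

+2.972 V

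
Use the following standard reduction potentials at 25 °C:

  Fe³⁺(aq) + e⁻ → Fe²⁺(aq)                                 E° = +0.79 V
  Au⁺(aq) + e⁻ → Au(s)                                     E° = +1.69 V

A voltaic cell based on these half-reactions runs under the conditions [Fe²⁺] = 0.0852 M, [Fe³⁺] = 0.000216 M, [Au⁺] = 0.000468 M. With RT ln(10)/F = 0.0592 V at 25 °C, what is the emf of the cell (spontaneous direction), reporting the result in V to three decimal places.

+0.857 V

Au⁺/Au is the cathode (higher E°), Fe³⁺/Fe²⁺ the anode: E°cell = +1.69 − (+0.79) = +0.90 V, n = 1.
Overall: Au⁺(aq) + Fe²⁺(aq) → Au(s) + Fe³⁺(aq)
Q = [Fe³⁺] / ([Au⁺]·[Fe²⁺]); log Q = 0.734.
E = E° − (0.0592/n) log Q = +0.90 − (0.0592/1)(0.734) = +0.857 V.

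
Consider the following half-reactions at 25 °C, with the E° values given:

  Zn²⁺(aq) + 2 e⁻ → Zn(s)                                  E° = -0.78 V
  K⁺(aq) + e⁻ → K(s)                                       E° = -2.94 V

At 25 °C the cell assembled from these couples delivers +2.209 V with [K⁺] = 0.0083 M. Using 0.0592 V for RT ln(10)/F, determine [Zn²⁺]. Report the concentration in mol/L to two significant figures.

0.0031 M

Zn²⁺/Zn is the cathode, K⁺/K the anode: E°cell = +2.16 V, n = 2.
Overall reaction: Zn²⁺(aq) + 2 K(s) → Zn(s) + 2 K⁺(aq); Q = [K⁺]^2/[Zn²⁺]^1.
From E = E° − (0.0592/n) log Q: log Q = (E° − E)·n/0.0592 = (+2.16 − (+2.209))·2/0.0592 = -1.6554.
So 1·log[Zn²⁺] = 2·log(0.0083) − log Q = -4.1618 − (-1.6554) = -2.5064; [Zn²⁺] = 10^(-2.5064) ≈ 0.0031 M.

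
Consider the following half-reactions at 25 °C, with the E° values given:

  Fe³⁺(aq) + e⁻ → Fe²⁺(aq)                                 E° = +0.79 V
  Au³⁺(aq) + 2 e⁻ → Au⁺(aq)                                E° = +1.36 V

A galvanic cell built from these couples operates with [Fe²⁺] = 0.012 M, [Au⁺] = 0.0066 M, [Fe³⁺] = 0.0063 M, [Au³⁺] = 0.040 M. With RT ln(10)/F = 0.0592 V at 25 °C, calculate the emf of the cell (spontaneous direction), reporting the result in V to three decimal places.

+0.610 V

Au³⁺/Au⁺ is the cathode (higher E°), Fe³⁺/Fe²⁺ the anode: E°cell = +1.36 − (+0.79) = +0.57 V, n = 2.
Overall: Au³⁺(aq) + 2 Fe²⁺(aq) → Au⁺(aq) + 2 Fe³⁺(aq)
Q = [Au⁺]·[Fe³⁺]^2 / ([Au³⁺]·[Fe²⁺]^2); log Q = -1.342.
E = E° − (0.0592/n) log Q = +0.57 − (0.0592/2)(-1.342) = +0.610 V.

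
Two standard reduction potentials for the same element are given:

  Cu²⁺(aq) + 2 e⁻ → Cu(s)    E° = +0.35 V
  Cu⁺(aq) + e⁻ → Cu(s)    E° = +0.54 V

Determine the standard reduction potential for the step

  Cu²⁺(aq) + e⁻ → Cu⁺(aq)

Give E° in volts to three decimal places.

Sequential free energies add, so n₃E°₃ = n₁E°₁ + n₂E°₂.
With n₃ = 2, and the known step contributing 1×(+0.54) V, the unknown satisfies 1·E° = 2×(+0.35) − 1×(+0.54) = +0.160.
E° = +0.160 / 1 = +0.160 V.

+0.160 V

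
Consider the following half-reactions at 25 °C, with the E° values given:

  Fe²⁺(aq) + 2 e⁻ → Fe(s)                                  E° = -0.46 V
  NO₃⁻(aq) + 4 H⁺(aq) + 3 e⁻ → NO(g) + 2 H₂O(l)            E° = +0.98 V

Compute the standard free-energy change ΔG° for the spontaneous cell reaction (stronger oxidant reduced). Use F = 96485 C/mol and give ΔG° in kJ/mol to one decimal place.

NO₃⁻/NO (E° = +0.98 V) is the cathode; Fe²⁺/Fe (E° = -0.46 V) is the anode, so E°cell = +1.44 V.
Balancing electrons gives n = 6 (lcm of 3 and 2).
ΔG° = −nFE° = −(6)(96485)(+1.44) = -833,630 J = -833.6 kJ/mol.

-833.6 kJ/mol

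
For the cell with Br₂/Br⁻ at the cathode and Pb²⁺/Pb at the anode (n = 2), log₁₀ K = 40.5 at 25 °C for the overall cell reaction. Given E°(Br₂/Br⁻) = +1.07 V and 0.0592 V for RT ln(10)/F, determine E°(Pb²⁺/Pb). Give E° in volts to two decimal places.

E°cell = (0.0592/n)·log K = (0.0592/2)(40.5) = +1.199 V.
Since Br₂/Br⁻ is the cathode and Pb²⁺/Pb the anode, E°cell = E°(Br₂/Br⁻) − E°(Pb²⁺/Pb).
So E°(Pb²⁺/Pb) = E°(Br₂/Br⁻) − E°cell = (+1.07) − (+1.199) = -0.13 V.

-0.13 V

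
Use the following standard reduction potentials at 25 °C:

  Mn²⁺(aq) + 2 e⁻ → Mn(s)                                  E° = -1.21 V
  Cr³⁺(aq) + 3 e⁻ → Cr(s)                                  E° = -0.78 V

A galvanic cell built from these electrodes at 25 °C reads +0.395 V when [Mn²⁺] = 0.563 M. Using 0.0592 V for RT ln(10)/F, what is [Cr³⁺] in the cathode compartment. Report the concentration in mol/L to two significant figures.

0.0071 M

Cr³⁺/Cr is the cathode, Mn²⁺/Mn the anode: E°cell = +0.43 V, n = 6.
Overall reaction: 2 Cr³⁺(aq) + 3 Mn(s) → 2 Cr(s) + 3 Mn²⁺(aq); Q = [Mn²⁺]^3/[Cr³⁺]^2.
From E = E° − (0.0592/n) log Q: log Q = (E° − E)·n/0.0592 = (+0.43 − (+0.395))·6/0.0592 = 3.5473.
So 2·log[Cr³⁺] = 3·log(0.563) − log Q = -0.7485 − (3.5473) = -4.2958; log[Cr³⁺] = -4.2958 / 2 = -2.1479; [Cr³⁺] = 10^(-2.1479) ≈ 0.0071 M.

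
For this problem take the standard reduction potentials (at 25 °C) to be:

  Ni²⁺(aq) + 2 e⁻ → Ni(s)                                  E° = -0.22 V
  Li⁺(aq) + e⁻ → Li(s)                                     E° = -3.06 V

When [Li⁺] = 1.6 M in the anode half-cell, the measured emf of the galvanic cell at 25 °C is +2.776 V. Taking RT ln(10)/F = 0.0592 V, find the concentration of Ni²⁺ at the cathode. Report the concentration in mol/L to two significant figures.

0.018 M

Ni²⁺/Ni is the cathode, Li⁺/Li the anode: E°cell = +2.84 V, n = 2.
Overall reaction: Ni²⁺(aq) + 2 Li(s) → Ni(s) + 2 Li⁺(aq); Q = [Li⁺]^2/[Ni²⁺]^1.
From E = E° − (0.0592/n) log Q: log Q = (E° − E)·n/0.0592 = (+2.84 − (+2.776))·2/0.0592 = 2.1622.
So 1·log[Ni²⁺] = 2·log(1.6) − log Q = 0.4082 − (2.1622) = -1.7540; [Ni²⁺] = 10^(-1.7540) ≈ 0.018 M.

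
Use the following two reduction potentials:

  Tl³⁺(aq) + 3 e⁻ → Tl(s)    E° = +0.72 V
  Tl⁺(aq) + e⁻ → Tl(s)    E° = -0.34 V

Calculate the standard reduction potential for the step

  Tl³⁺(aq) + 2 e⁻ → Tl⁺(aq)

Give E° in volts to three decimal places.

+1.250 V

Sequential free energies add, so n₃E°₃ = n₁E°₁ + n₂E°₂.
With n₃ = 3, and the known step contributing 1×(-0.34) V, the unknown satisfies 2·E° = 3×(+0.72) − 1×(-0.34) = +2.500.
E° = +2.500 / 2 = +1.250 V.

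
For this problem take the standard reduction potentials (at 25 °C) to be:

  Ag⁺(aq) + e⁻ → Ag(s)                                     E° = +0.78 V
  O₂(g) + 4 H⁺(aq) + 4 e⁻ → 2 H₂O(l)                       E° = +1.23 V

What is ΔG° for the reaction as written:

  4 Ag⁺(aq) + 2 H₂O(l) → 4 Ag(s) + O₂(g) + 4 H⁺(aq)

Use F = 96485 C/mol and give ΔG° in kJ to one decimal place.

As written, Ag⁺/Ag is reduced (cathode) and O₂/H₂O is oxidised (anode), so E°cell = (+0.78) − (+1.23) = -0.45 V.
Balancing electrons gives n = 4.
ΔG° = −nFE° = −(4)(96485)(-0.45) = 173,673 J = +173.7 kJ.

+173.7 kJ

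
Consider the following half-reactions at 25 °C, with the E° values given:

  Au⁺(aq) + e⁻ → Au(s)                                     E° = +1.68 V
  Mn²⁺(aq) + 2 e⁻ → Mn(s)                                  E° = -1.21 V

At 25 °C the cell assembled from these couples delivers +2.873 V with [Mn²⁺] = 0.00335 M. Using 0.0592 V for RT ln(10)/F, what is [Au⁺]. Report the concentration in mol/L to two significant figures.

0.030 M

Au⁺/Au is the cathode, Mn²⁺/Mn the anode: E°cell = +2.89 V, n = 2.
Overall reaction: 2 Au⁺(aq) + Mn(s) → 2 Au(s) + Mn²⁺(aq); Q = [Mn²⁺]^1/[Au⁺]^2.
From E = E° − (0.0592/n) log Q: log Q = (E° − E)·n/0.0592 = (+2.89 − (+2.873))·2/0.0592 = 0.5743.
So 2·log[Au⁺] = 1·log(0.00335) − log Q = -2.4750 − (0.5743) = -3.0493; log[Au⁺] = -3.0493 / 2 = -1.5247; [Au⁺] = 10^(-1.5247) ≈ 0.030 M.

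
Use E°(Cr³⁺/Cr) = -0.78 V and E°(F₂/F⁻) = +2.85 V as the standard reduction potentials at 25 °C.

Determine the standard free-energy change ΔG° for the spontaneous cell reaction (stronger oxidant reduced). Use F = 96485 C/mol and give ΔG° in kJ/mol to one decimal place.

-2101.4 kJ/mol

F₂/F⁻ (E° = +2.85 V) is the cathode; Cr³⁺/Cr (E° = -0.78 V) is the anode, so E°cell = +3.63 V.
Balancing electrons gives n = 6 (lcm of 2 and 3).
ΔG° = −nFE° = −(6)(96485)(+3.63) = -2,101,443 J = -2101.4 kJ/mol.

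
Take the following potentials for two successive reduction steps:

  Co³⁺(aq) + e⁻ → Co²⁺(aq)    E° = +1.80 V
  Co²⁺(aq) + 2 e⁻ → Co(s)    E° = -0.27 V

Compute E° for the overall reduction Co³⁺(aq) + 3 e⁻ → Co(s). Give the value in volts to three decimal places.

+0.420 V

Standard free energies of sequential steps add: ΔG°₃ = ΔG°₁ + ΔG°₂, so n₃E°₃ = n₁E°₁ + n₂E°₂.
E°₃ = (1×+1.80 + 2×-0.27) / 3 = (+1.260) / 3 = +0.420 V.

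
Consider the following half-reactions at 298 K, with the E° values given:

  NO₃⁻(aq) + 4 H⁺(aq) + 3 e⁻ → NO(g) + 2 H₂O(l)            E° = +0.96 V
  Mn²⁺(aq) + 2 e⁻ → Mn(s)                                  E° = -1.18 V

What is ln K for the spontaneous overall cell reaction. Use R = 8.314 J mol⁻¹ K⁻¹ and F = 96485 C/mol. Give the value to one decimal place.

500.0

Cathode: NO₃⁻/NO; anode: Mn²⁺/Mn. E°cell = (+0.96) − (-1.18) = +2.14 V, with n = 6.
ΔG° = −nFE° = −RT ln K, so ln K = nFE°/(RT) = (6)(96485)(+2.14) / ((8.314)(298)) = 500.033.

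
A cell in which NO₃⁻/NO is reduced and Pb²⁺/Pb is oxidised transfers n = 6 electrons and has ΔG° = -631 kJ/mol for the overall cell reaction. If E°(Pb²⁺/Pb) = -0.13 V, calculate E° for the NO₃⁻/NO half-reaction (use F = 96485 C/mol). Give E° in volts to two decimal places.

+0.96 V

E°cell = −ΔG°/(nF) = −(-631×10³)/((6)(96485)) = +1.090 V.
Since NO₃⁻/NO is the cathode and Pb²⁺/Pb the anode, E°cell = E°(NO₃⁻/NO) − E°(Pb²⁺/Pb).
So E°(NO₃⁻/NO) = E°cell + E°(Pb²⁺/Pb) = +1.090 + (-0.13) = +0.96 V.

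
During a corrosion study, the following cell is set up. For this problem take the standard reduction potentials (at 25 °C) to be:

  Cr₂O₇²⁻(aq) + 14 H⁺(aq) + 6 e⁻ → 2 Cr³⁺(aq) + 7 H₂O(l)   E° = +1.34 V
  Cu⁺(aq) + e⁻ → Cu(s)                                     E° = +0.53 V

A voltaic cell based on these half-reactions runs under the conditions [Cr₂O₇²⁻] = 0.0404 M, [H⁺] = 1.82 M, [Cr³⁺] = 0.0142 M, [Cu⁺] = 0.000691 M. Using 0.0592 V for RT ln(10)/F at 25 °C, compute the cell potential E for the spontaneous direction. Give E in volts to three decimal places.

+1.056 V

Cr₂O₇²⁻/Cr³⁺ is the cathode (higher E°), Cu⁺/Cu the anode: E°cell = +1.34 − (+0.53) = +0.81 V, n = 6.
Overall: Cr₂O₇²⁻(aq) + 14 H⁺(aq) + 6 Cu(s) → 2 Cr³⁺(aq) + 7 H₂O(l) + 6 Cu⁺(aq)
Q = [Cr³⁺]^2·[Cu⁺]^6 / ([Cr₂O₇²⁻]·[H⁺]^14); log Q = -24.906.
E = E° − (0.0592/n) log Q = +0.81 − (0.0592/6)(-24.906) = +1.056 V.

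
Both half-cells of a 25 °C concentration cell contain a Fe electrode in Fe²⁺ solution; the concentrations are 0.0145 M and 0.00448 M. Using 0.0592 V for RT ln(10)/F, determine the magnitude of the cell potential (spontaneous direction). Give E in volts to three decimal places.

+0.015 V

For a concentration cell E°cell = 0. The 0.0145 M side is the cathode (reduction is favoured where [Fe²⁺] is higher).
With n = 2, E = −(0.0592/2) log([Fe²⁺]ₐₙ/[Fe²⁺]꜀ₐₜ) = −(0.0592/2) log(0.00448/0.0145) = −(0.0592/2)(-0.510) = +0.015 V.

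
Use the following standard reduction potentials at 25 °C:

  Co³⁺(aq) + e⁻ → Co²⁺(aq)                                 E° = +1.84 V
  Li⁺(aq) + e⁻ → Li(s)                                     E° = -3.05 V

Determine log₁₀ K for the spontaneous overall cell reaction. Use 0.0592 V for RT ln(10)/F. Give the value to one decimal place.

82.6

Cathode: Co³⁺/Co²⁺; anode: Li⁺/Li. E°cell = +4.89 V, n = 1.
log K = nE°cell / 0.0592 = (1)(+4.89) / 0.0592 = 82.6.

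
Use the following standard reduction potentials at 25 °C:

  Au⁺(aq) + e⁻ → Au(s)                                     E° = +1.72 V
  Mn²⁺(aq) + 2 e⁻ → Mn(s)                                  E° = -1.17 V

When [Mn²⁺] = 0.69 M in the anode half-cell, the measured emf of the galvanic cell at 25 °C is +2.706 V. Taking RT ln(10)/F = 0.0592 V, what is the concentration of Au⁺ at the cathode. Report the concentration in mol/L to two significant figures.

0.00065 M

Au⁺/Au is the cathode, Mn²⁺/Mn the anode: E°cell = +2.89 V, n = 2.
Overall reaction: 2 Au⁺(aq) + Mn(s) → 2 Au(s) + Mn²⁺(aq); Q = [Mn²⁺]^1/[Au⁺]^2.
From E = E° − (0.0592/n) log Q: log Q = (E° − E)·n/0.0592 = (+2.89 − (+2.706))·2/0.0592 = 6.2162.
So 2·log[Au⁺] = 1·log(0.69) − log Q = -0.1612 − (6.2162) = -6.3774; log[Au⁺] = -6.3774 / 2 = -3.1887; [Au⁺] = 10^(-3.1887) ≈ 0.00065 M.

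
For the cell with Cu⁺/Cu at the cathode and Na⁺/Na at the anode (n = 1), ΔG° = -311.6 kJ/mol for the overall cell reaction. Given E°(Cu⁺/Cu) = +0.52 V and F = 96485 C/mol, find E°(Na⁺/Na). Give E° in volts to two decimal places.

-2.71 V

E°cell = −ΔG°/(nF) = −(-311.6×10³)/((1)(96485)) = +3.230 V.
Since Cu⁺/Cu is the cathode and Na⁺/Na the anode, E°cell = E°(Cu⁺/Cu) − E°(Na⁺/Na).
So E°(Na⁺/Na) = E°(Cu⁺/Cu) − E°cell = (+0.52) − (+3.230) = -2.71 V.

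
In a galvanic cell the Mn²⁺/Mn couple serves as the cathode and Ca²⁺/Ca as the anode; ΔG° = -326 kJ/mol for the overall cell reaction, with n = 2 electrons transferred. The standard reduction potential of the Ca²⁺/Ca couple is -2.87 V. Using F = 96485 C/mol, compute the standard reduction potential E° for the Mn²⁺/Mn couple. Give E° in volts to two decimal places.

E°cell = −ΔG°/(nF) = −(-326×10³)/((2)(96485)) = +1.689 V.
Since Mn²⁺/Mn is the cathode and Ca²⁺/Ca the anode, E°cell = E°(Mn²⁺/Mn) − E°(Ca²⁺/Ca).
So E°(Mn²⁺/Mn) = E°cell + E°(Ca²⁺/Ca) = +1.689 + (-2.87) = -1.18 V.

-1.18 V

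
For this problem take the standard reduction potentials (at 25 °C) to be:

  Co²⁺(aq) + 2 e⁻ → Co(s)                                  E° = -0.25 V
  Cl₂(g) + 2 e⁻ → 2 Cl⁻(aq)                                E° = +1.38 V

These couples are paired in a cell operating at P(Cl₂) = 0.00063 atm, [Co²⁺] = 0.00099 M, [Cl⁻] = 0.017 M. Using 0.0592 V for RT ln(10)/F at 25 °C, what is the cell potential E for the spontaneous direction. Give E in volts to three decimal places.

+1.729 V

Cl₂/Cl⁻ is the cathode (higher E°), Co²⁺/Co the anode: E°cell = +1.38 − (-0.25) = +1.63 V, n = 2.
Overall: Cl₂(g) + Co(s) → 2 Cl⁻(aq) + Co²⁺(aq)
Q = [Cl⁻]^2·[Co²⁺] / (P(Cl₂)); log Q = -3.343.
E = E° − (0.0592/n) log Q = +1.63 − (0.0592/2)(-3.343) = +1.729 V.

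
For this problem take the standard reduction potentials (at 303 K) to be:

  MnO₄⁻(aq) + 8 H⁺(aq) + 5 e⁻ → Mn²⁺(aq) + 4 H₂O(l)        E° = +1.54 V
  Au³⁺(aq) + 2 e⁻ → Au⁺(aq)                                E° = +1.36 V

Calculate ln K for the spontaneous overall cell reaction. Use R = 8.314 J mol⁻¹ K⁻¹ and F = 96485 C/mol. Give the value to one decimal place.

68.9

Cathode: MnO₄⁻/Mn²⁺; anode: Au³⁺/Au⁺. E°cell = (+1.54) − (+1.36) = +0.18 V, with n = 10.
ΔG° = −nFE° = −RT ln K, so ln K = nFE°/(RT) = (10)(96485)(+0.18) / ((8.314)(303)) = 68.941.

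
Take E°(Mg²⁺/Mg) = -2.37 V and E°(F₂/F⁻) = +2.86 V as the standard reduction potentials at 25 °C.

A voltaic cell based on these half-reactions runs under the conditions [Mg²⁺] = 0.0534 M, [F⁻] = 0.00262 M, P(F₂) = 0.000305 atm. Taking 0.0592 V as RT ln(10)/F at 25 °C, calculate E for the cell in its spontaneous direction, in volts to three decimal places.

F₂/F⁻ is the cathode (higher E°), Mg²⁺/Mg the anode: E°cell = +2.86 − (-2.37) = +5.23 V, n = 2.
Overall: F₂(g) + Mg(s) → 2 F⁻(aq) + Mg²⁺(aq)
Q = [F⁻]^2·[Mg²⁺] / (P(F₂)); log Q = -2.920.
E = E° − (0.0592/n) log Q = +5.23 − (0.0592/2)(-2.920) = +5.316 V.

+5.316 V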